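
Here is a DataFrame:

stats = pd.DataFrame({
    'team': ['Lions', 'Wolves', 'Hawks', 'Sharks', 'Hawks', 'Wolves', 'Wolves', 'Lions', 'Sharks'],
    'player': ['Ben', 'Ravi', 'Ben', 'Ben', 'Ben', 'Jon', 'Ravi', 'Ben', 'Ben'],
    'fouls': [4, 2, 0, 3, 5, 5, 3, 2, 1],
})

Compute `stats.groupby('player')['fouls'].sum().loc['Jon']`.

group by player, sum of fouls:
player
Ben     15
Jon      5
Ravi     5
Name: fouls, dtype: int64
Taking the value at index 'Jon' gives 5.

5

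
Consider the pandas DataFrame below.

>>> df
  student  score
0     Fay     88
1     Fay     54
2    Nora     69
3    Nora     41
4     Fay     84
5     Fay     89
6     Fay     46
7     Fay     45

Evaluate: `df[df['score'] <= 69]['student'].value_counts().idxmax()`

filter rows where score <= 69:
  student  score
1     Fay     54
2    Nora     69
3    Nora     41
6     Fay     46
7     Fay     45
value_counts of student:
student
Fay     3
Nora    2
Name: count, dtype: int64
Then the label with the largest value: Fay

Fay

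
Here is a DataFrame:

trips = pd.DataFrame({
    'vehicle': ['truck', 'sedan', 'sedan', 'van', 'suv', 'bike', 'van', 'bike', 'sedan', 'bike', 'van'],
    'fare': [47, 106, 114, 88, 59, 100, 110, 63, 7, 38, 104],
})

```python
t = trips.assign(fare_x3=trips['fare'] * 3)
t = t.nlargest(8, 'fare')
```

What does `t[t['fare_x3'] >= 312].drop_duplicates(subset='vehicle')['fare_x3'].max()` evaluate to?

add column fare_x3 = trips['fare'] * 3:
   vehicle  fare  fare_x3
0    truck    47      141
1    sedan   106      318
2    sedan   114      342
3      van    88      264
4      suv    59      177
5     bike   100      300
6      van   110      330
7     bike    63      189
8    sedan     7       21
9     bike    38      114
10     van   104      312
take 8 rows with largest fare:
   vehicle  fare  fare_x3
2    sedan   114      342
6      van   110      330
1    sedan   106      318
10     van   104      312
5     bike   100      300
3      van    88      264
7     bike    63      189
4      suv    59      177
filter rows where fare_x3 >= 312:
   vehicle  fare  fare_x3
2    sedan   114      342
6      van   110      330
1    sedan   106      318
10     van   104      312
drop duplicate vehicle (keep=first):
  vehicle  fare  fare_x3
2   sedan   114      342
6     van   110      330

342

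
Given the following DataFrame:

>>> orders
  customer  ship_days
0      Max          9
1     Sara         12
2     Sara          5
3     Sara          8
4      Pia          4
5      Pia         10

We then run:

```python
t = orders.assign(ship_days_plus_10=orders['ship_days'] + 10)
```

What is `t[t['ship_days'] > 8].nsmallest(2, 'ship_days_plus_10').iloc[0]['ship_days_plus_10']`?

add column ship_days_plus_10 = orders['ship_days'] + 10:
  customer  ship_days  ship_days_plus_10
0      Max          9                 19
1     Sara         12                 22
2     Sara          5                 15
3     Sara          8                 18
4      Pia          4                 14
5      Pia         10                 20
filter rows where ship_days > 8:
  customer  ship_days  ship_days_plus_10
0      Max          9                 19
1     Sara         12                 22
5      Pia         10                 20
take 2 rows with smallest ship_days_plus_10:
  customer  ship_days  ship_days_plus_10
0      Max          9                 19
5      Pia         10                 20
Hence 19.

19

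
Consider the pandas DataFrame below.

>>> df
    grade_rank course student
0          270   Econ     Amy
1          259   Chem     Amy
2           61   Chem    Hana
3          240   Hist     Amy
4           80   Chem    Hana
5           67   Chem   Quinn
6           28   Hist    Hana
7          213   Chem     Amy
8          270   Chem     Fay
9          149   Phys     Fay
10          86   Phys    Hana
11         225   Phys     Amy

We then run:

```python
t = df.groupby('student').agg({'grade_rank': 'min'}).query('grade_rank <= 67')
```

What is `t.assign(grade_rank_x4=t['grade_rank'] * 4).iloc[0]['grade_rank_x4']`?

112

group by student, min of grade_rank:
         grade_rank
student            
Amy             213
Fay             149
Hana             28
Quinn            67
filter rows where grade_rank <= 67:
         grade_rank
student            
Hana             28
Quinn            67
add column grade_rank_x4 = t['grade_rank'] * 4:
         grade_rank  grade_rank_x4
student                           
Hana             28            112
Quinn            67            268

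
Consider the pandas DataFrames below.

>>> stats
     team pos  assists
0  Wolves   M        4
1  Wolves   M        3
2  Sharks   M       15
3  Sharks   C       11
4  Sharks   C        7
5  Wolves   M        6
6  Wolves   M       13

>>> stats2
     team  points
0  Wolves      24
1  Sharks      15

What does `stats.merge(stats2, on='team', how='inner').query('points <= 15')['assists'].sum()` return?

33

merge on 'team' (how='inner') → 7 rows:
     team pos  assists  points
0  Wolves   M        4      24
1  Wolves   M        3      24
2  Sharks   M       15      15
3  Sharks   C       11      15
4  Sharks   C        7      15
5  Wolves   M        6      24
6  Wolves   M       13      24
filter rows where points <= 15:
     team pos  assists  points
2  Sharks   M       15      15
3  Sharks   C       11      15
4  Sharks   C        7      15
Taking the sum of column 'assists' gives 33.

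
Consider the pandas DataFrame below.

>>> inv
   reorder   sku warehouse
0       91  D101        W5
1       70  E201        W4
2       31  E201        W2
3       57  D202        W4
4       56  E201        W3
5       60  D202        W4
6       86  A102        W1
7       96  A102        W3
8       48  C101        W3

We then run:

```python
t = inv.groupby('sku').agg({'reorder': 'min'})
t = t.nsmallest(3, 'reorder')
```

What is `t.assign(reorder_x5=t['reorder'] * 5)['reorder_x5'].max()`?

group by sku, min of reorder:
      reorder
sku          
A102       86
C101       48
D101       91
D202       57
E201       31
take 3 rows with smallest reorder:
      reorder
sku          
E201       31
C101       48
D202       57
add column reorder_x5 = t['reorder'] * 5:
      reorder  reorder_x5
sku                      
E201       31         155
C101       48         240
D202       57         285

285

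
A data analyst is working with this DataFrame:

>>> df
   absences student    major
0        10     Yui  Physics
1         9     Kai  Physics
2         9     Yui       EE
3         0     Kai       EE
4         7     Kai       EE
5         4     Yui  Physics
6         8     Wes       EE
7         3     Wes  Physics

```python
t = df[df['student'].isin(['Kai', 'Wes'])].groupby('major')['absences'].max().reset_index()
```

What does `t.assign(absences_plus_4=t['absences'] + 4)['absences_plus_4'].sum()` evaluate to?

filter rows where student in ['Kai', 'Wes']:
   absences student    major
1         9     Kai  Physics
3         0     Kai       EE
4         7     Kai       EE
6         8     Wes       EE
7         3     Wes  Physics
group by major, max of absences:
major
EE         8
Physics    9
Name: absences, dtype: int64
reset_index():
     major  absences
0       EE         8
1  Physics         9
add column absences_plus_4 = t['absences'] + 4:
     major  absences  absences_plus_4
0       EE         8               12
1  Physics         9               13
The sum of column 'absences_plus_4' is 25.

25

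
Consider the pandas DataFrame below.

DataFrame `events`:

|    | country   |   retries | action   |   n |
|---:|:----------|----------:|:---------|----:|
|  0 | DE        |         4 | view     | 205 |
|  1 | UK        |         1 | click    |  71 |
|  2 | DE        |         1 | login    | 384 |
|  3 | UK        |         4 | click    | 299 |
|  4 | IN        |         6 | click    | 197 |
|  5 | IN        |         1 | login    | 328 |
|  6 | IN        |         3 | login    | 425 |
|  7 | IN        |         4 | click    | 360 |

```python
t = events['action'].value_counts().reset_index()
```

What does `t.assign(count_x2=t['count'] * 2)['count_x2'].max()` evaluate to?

value_counts of action:
action
click    4
login    3
view     1
Name: count, dtype: int64
reset_index():
  action  count
0  click      4
1  login      3
2   view      1
add column count_x2 = t['count'] * 2:
  action  count  count_x2
0  click      4         8
1  login      3         6
2   view      1         2
Then the max of column 'count_x2': 8

8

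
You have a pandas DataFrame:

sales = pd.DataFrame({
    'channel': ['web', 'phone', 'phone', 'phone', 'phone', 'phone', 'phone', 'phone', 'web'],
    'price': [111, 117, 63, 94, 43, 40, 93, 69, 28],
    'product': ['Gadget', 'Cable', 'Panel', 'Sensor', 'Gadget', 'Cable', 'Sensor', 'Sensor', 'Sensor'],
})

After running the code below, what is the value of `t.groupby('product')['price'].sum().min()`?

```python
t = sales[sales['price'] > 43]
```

63

filter rows where price > 43:
  channel  price product
0     web    111  Gadget
1   phone    117   Cable
2   phone     63   Panel
3   phone     94  Sensor
6   phone     93  Sensor
7   phone     69  Sensor
group by product, sum of price:
product
Cable     117
Gadget    111
Panel      63
Sensor    256
Name: price, dtype: int64
Taking the min of the resulting series gives 63.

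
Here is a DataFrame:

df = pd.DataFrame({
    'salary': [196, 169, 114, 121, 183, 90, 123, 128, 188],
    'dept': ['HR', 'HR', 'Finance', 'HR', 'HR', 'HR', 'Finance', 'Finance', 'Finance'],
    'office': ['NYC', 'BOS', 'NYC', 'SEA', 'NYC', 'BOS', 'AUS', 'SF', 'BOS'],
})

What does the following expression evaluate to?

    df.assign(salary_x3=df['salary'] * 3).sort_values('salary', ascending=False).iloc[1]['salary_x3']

564

add column salary_x3 = df['salary'] * 3:
   salary     dept office  salary_x3
0     196       HR    NYC        588
1     169       HR    BOS        507
2     114  Finance    NYC        342
3     121       HR    SEA        363
4     183       HR    NYC        549
5      90       HR    BOS        270
6     123  Finance    AUS        369
7     128  Finance     SF        384
8     188  Finance    BOS        564
sort by salary descending:
   salary     dept office  salary_x3
0     196       HR    NYC        588
8     188  Finance    BOS        564
4     183       HR    NYC        549
1     169       HR    BOS        507
7     128  Finance     SF        384
6     123  Finance    AUS        369
3     121       HR    SEA        363
2     114  Finance    NYC        342
5      90       HR    BOS        270
Hence 564.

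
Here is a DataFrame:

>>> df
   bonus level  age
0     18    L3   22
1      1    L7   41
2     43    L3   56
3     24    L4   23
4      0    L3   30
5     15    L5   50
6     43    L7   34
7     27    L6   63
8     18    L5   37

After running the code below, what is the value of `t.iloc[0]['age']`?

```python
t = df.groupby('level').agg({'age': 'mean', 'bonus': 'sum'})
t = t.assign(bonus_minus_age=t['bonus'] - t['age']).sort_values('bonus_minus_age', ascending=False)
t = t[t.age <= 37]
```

group by level: mean(age), sum(bonus):
        age  bonus
level             
L3     36.0     61
L4     23.0     24
L5     43.5     33
L6     63.0     27
L7     37.5     44
add column bonus_minus_age = t['bonus'] - t['age']:
        age  bonus  bonus_minus_age
level                              
L3     36.0     61             25.0
L4     23.0     24              1.0
L5     43.5     33            -10.5
L6     63.0     27            -36.0
L7     37.5     44              6.5
sort by bonus_minus_age descending:
        age  bonus  bonus_minus_age
level                              
L3     36.0     61             25.0
L7     37.5     44              6.5
L4     23.0     24              1.0
L5     43.5     33            -10.5
L6     63.0     27            -36.0
filter rows where age <= 37:
        age  bonus  bonus_minus_age
level                              
L3     36.0     61             25.0
L4     23.0     24              1.0
value at position 0, column 'age' → 36.0

36.0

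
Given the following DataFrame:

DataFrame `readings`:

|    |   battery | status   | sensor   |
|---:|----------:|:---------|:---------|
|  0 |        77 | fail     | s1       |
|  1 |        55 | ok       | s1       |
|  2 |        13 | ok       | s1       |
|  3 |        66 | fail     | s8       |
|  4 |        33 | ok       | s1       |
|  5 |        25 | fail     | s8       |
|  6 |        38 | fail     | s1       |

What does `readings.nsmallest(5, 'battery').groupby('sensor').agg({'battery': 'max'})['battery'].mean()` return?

40.0

take 5 rows with smallest battery:
   battery status sensor
2       13     ok     s1
5       25   fail     s8
4       33     ok     s1
6       38   fail     s1
1       55     ok     s1
group by sensor, max of battery:
        battery
sensor         
s1           55
s8           25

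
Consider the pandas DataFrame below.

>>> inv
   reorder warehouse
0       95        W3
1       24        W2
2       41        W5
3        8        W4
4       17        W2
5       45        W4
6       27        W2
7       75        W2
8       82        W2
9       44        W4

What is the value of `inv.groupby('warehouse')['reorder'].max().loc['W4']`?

45

group by warehouse, max of reorder:
warehouse
W2    82
W3    95
W4    45
W5    41
Name: reorder, dtype: int64
Finally, value at index 'W4' = 45.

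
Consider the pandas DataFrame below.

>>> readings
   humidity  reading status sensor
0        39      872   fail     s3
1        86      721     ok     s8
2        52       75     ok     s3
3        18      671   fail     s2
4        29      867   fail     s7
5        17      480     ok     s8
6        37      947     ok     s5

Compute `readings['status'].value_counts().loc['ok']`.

value_counts of status:
status
ok      4
fail    3
Name: count, dtype: int64

4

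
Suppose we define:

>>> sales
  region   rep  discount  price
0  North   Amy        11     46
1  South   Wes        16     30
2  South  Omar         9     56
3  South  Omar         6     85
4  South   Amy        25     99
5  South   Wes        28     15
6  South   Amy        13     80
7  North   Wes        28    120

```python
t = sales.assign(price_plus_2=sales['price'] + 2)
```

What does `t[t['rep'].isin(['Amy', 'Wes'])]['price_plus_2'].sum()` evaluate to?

add column price_plus_2 = sales['price'] + 2:
  region   rep  discount  price  price_plus_2
0  North   Amy        11     46            48
1  South   Wes        16     30            32
2  South  Omar         9     56            58
3  South  Omar         6     85            87
4  South   Amy        25     99           101
5  South   Wes        28     15            17
6  South   Amy        13     80            82
7  North   Wes        28    120           122
filter rows where rep in ['Amy', 'Wes']:
  region  rep  discount  price  price_plus_2
0  North  Amy        11     46            48
1  South  Wes        16     30            32
4  South  Amy        25     99           101
5  South  Wes        28     15            17
6  South  Amy        13     80            82
7  North  Wes        28    120           122
So sum() = 402.

402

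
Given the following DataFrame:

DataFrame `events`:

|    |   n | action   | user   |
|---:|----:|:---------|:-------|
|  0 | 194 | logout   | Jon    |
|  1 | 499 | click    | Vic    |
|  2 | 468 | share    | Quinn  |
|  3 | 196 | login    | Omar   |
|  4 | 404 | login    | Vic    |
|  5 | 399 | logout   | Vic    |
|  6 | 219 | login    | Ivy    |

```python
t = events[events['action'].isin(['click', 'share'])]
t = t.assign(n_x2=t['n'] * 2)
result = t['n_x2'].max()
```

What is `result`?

filter rows where action in ['click', 'share']:
     n action   user
1  499  click    Vic
2  468  share  Quinn
add column n_x2 = t['n'] * 2:
     n action   user  n_x2
1  499  click    Vic   998
2  468  share  Quinn   936
So max() = 998.

998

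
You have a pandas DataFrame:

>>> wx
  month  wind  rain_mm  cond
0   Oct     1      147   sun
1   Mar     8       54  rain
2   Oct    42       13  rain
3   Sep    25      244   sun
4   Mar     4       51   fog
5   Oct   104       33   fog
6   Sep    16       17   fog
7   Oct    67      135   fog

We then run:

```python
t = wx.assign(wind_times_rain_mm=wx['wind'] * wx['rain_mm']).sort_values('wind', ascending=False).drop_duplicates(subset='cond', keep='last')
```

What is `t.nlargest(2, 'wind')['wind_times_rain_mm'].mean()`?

318.0

add column wind_times_rain_mm = wx['wind'] * wx['rain_mm']:
  month  wind  rain_mm  cond  wind_times_rain_mm
0   Oct     1      147   sun                 147
1   Mar     8       54  rain                 432
2   Oct    42       13  rain                 546
3   Sep    25      244   sun                6100
4   Mar     4       51   fog                 204
5   Oct   104       33   fog                3432
6   Sep    16       17   fog                 272
7   Oct    67      135   fog                9045
sort by wind descending:
  month  wind  rain_mm  cond  wind_times_rain_mm
5   Oct   104       33   fog                3432
7   Oct    67      135   fog                9045
2   Oct    42       13  rain                 546
3   Sep    25      244   sun                6100
6   Sep    16       17   fog                 272
1   Mar     8       54  rain                 432
4   Mar     4       51   fog                 204
0   Oct     1      147   sun                 147
drop duplicate cond (keep=last):
  month  wind  rain_mm  cond  wind_times_rain_mm
1   Mar     8       54  rain                 432
4   Mar     4       51   fog                 204
0   Oct     1      147   sun                 147
take 2 rows with largest wind:
  month  wind  rain_mm  cond  wind_times_rain_mm
1   Mar     8       54  rain                 432
4   Mar     4       51   fog                 204
mean of column 'wind_times_rain_mm' → 318.0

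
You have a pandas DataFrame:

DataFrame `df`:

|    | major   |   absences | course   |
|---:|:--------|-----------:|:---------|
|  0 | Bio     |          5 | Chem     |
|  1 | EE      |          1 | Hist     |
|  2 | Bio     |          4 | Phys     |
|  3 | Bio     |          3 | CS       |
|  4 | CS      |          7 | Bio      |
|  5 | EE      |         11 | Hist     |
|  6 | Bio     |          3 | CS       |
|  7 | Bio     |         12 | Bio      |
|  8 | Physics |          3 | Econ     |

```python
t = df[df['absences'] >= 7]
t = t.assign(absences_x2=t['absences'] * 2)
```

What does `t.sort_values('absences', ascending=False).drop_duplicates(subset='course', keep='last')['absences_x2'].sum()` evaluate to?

filter rows where absences >= 7:
  major  absences course
4    CS         7    Bio
5    EE        11   Hist
7   Bio        12    Bio
add column absences_x2 = t['absences'] * 2:
  major  absences course  absences_x2
4    CS         7    Bio           14
5    EE        11   Hist           22
7   Bio        12    Bio           24
sort by absences descending:
  major  absences course  absences_x2
7   Bio        12    Bio           24
5    EE        11   Hist           22
4    CS         7    Bio           14
drop duplicate course (keep=last):
  major  absences course  absences_x2
5    EE        11   Hist           22
4    CS         7    Bio           14
sum of column 'absences_x2' → 36

36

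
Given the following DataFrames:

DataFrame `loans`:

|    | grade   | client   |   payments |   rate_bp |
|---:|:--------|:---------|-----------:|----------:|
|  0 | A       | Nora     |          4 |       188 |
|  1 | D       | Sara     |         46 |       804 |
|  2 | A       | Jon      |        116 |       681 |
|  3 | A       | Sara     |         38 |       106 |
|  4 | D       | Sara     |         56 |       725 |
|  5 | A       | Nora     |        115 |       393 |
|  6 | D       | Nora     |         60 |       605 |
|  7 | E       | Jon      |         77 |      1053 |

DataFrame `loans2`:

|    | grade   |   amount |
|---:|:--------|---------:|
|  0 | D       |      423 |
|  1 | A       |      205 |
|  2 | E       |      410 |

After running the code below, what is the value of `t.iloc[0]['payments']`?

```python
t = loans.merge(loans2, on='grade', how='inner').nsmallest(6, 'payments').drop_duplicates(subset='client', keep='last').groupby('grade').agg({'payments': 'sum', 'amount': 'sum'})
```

116

merge on 'grade' (how='inner') → 8 rows:
  grade client  payments  rate_bp  amount
0     A   Nora         4      188     205
1     D   Sara        46      804     423
2     A    Jon       116      681     205
3     A   Sara        38      106     205
4     D   Sara        56      725     423
5     A   Nora       115      393     205
6     D   Nora        60      605     423
7     E    Jon        77     1053     410
take 6 rows with smallest payments:
  grade client  payments  rate_bp  amount
0     A   Nora         4      188     205
3     A   Sara        38      106     205
1     D   Sara        46      804     423
4     D   Sara        56      725     423
6     D   Nora        60      605     423
7     E    Jon        77     1053     410
drop duplicate client (keep=last):
  grade client  payments  rate_bp  amount
4     D   Sara        56      725     423
6     D   Nora        60      605     423
7     E    Jon        77     1053     410
group by grade: sum(payments), sum(amount):
       payments  amount
grade                  
D           116     846
E            77     410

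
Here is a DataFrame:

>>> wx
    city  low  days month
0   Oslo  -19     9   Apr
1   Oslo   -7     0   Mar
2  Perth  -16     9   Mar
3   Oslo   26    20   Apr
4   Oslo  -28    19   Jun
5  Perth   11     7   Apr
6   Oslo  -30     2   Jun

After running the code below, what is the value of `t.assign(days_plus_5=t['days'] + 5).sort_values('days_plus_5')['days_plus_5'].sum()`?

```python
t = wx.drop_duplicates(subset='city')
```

28

drop duplicate city (keep=first):
    city  low  days month
0   Oslo  -19     9   Apr
2  Perth  -16     9   Mar
add column days_plus_5 = t['days'] + 5:
    city  low  days month  days_plus_5
0   Oslo  -19     9   Apr           14
2  Perth  -16     9   Mar           14
sort by days_plus_5:
    city  low  days month  days_plus_5
0   Oslo  -19     9   Apr           14
2  Perth  -16     9   Mar           14
The sum of column 'days_plus_5' is 28.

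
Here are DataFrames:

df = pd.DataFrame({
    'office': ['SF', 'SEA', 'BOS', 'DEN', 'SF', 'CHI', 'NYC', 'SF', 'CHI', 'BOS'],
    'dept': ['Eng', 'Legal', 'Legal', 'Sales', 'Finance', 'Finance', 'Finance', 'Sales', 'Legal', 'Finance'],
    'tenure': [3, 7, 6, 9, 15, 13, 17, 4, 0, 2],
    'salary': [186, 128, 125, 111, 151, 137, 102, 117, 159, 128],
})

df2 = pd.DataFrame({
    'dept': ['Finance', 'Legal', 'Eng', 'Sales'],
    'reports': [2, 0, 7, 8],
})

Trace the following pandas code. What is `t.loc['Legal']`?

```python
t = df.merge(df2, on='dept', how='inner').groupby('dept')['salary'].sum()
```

412

merge on 'dept' (how='inner') → 10 rows:
  office     dept  tenure  salary  reports
0     SF      Eng       3     186        7
1    SEA    Legal       7     128        0
2    BOS    Legal       6     125        0
3    DEN    Sales       9     111        8
4     SF  Finance      15     151        2
5    CHI  Finance      13     137        2
6    NYC  Finance      17     102        2
7     SF    Sales       4     117        8
8    CHI    Legal       0     159        0
9    BOS  Finance       2     128        2
group by dept, sum of salary:
dept
Eng        186
Finance    518
Legal      412
Sales      228
Name: salary, dtype: int64
Then the value at index 'Legal': 412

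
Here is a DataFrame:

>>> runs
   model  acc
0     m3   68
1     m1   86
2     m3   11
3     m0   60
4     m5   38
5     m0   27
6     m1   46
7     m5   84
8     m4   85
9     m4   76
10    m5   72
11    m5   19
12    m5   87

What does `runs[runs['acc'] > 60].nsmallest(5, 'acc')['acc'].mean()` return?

77.0

filter rows where acc > 60:
   model  acc
0     m3   68
1     m1   86
7     m5   84
8     m4   85
9     m4   76
10    m5   72
12    m5   87
take 5 rows with smallest acc:
   model  acc
0     m3   68
10    m5   72
9     m4   76
7     m5   84
8     m4   85
Reading off the mean of column 'acc', we get 77.0.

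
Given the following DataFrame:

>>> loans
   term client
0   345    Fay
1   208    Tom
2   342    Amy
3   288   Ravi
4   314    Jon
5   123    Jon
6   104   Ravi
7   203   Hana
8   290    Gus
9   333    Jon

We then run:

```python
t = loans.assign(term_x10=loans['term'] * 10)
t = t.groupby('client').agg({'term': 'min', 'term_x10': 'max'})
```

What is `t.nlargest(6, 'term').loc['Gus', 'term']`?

290

add column term_x10 = loans['term'] * 10:
   term client  term_x10
0   345    Fay      3450
1   208    Tom      2080
2   342    Amy      3420
3   288   Ravi      2880
4   314    Jon      3140
5   123    Jon      1230
6   104   Ravi      1040
7   203   Hana      2030
8   290    Gus      2900
9   333    Jon      3330
group by client: min(term), max(term_x10):
        term  term_x10
client                
Amy      342      3420
Fay      345      3450
Gus      290      2900
Hana     203      2030
Jon      123      3330
Ravi     104      2880
Tom      208      2080
take 6 rows with largest term:
        term  term_x10
client                
Fay      345      3450
Amy      342      3420
Gus      290      2900
Tom      208      2080
Hana     203      2030
Jon      123      3330
So loc['Gus', 'term'] = 290.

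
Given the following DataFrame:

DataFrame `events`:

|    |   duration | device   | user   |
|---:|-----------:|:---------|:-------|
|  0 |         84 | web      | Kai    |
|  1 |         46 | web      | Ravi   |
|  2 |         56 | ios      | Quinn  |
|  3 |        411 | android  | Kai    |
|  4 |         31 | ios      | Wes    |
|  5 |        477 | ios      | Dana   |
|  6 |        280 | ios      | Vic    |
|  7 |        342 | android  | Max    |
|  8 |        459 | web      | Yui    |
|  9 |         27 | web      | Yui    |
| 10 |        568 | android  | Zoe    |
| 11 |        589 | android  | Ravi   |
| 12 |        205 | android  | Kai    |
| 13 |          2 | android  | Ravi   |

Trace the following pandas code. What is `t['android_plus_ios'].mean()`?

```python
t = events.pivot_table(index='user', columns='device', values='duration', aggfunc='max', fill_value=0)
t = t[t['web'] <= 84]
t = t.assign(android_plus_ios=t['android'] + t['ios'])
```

pivot: rows=user, cols=device, max(duration):
device  android  ios  web
user                     
Dana          0  477    0
Kai         411    0   84
Max         342    0    0
Quinn         0   56    0
Ravi        589    0   46
Vic           0  280    0
Wes           0   31    0
Yui           0    0  459
Zoe         568    0    0
filter rows where web <= 84:
device  android  ios  web
user                     
Dana          0  477    0
Kai         411    0   84
Max         342    0    0
Quinn         0   56    0
Ravi        589    0   46
Vic           0  280    0
Wes           0   31    0
Zoe         568    0    0
add column android_plus_ios = t['android'] + t['ios']:
device  android  ios  web  android_plus_ios
user                                       
Dana          0  477    0               477
Kai         411    0   84               411
Max         342    0    0               342
Quinn         0   56    0                56
Ravi        589    0   46               589
Vic           0  280    0               280
Wes           0   31    0                31
Zoe         568    0    0               568
mean of column 'android_plus_ios' → 344.25

344.25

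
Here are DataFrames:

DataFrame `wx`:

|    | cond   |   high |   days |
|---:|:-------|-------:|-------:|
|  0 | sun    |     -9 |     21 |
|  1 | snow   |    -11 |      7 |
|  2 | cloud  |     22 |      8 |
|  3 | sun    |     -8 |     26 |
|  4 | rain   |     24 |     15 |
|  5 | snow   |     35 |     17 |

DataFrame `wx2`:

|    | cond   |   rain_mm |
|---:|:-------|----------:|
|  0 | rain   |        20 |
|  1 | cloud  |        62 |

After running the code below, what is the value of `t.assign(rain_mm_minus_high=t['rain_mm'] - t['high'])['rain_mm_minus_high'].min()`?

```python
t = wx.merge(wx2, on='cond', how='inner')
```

merge on 'cond' (how='inner') → 2 rows:
    cond  high  days  rain_mm
0  cloud    22     8       62
1   rain    24    15       20
add column rain_mm_minus_high = t['rain_mm'] - t['high']:
    cond  high  days  rain_mm  rain_mm_minus_high
0  cloud    22     8       62                  40
1   rain    24    15       20                  -4
Finally, min of column 'rain_mm_minus_high' = -4.

-4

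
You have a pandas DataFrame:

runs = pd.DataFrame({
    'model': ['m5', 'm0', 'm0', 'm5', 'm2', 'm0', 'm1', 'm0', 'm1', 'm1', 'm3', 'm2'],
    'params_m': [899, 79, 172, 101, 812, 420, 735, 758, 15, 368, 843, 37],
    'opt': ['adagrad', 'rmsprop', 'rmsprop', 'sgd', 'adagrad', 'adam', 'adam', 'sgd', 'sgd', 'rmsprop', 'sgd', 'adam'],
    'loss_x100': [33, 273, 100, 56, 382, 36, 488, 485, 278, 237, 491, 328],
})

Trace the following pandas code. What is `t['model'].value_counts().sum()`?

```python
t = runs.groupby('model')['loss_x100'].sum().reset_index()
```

5

group by model, sum of loss_x100:
model
m0     894
m1    1003
m2     710
m3     491
m5      89
Name: loss_x100, dtype: int64
reset_index():
  model  loss_x100
0    m0        894
1    m1       1003
2    m2        710
3    m3        491
4    m5         89
value_counts of model:
model
m0    1
m1    1
m2    1
m3    1
m5    1
Name: count, dtype: int64
So sum() = 5.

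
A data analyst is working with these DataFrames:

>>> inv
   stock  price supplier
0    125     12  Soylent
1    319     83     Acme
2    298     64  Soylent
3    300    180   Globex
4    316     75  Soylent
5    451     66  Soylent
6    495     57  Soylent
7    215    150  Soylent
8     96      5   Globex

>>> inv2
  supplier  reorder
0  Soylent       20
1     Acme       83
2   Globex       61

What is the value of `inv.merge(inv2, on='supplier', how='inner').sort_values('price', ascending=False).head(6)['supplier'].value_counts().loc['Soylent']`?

4

merge on 'supplier' (how='inner') → 9 rows:
   stock  price supplier  reorder
0    125     12  Soylent       20
1    319     83     Acme       83
2    298     64  Soylent       20
3    300    180   Globex       61
4    316     75  Soylent       20
5    451     66  Soylent       20
6    495     57  Soylent       20
7    215    150  Soylent       20
8     96      5   Globex       61
sort by price descending:
   stock  price supplier  reorder
3    300    180   Globex       61
7    215    150  Soylent       20
1    319     83     Acme       83
4    316     75  Soylent       20
5    451     66  Soylent       20
2    298     64  Soylent       20
6    495     57  Soylent       20
0    125     12  Soylent       20
8     96      5   Globex       61
take first 6 rows:
   stock  price supplier  reorder
3    300    180   Globex       61
7    215    150  Soylent       20
1    319     83     Acme       83
4    316     75  Soylent       20
5    451     66  Soylent       20
2    298     64  Soylent       20
value_counts of supplier:
supplier
Soylent    4
Globex     1
Acme       1
Name: count, dtype: int64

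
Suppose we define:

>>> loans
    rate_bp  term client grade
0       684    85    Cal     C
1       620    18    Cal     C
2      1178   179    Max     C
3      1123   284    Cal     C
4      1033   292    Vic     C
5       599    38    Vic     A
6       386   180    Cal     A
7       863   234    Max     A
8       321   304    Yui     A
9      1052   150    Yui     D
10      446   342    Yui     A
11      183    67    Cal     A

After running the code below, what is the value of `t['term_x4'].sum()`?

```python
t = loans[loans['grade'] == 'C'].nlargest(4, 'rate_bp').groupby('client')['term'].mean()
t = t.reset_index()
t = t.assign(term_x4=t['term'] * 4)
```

2622.0

filter rows where grade == 'C':
   rate_bp  term client grade
0      684    85    Cal     C
1      620    18    Cal     C
2     1178   179    Max     C
3     1123   284    Cal     C
4     1033   292    Vic     C
take 4 rows with largest rate_bp:
   rate_bp  term client grade
2     1178   179    Max     C
3     1123   284    Cal     C
4     1033   292    Vic     C
0      684    85    Cal     C
group by client, mean of term:
client
Cal    184.5
Max    179.0
Vic    292.0
Name: term, dtype: float64
reset_index():
  client   term
0    Cal  184.5
1    Max  179.0
2    Vic  292.0
add column term_x4 = t['term'] * 4:
  client   term  term_x4
0    Cal  184.5    738.0
1    Max  179.0    716.0
2    Vic  292.0   1168.0
Then the sum of column 'term_x4': 2622.0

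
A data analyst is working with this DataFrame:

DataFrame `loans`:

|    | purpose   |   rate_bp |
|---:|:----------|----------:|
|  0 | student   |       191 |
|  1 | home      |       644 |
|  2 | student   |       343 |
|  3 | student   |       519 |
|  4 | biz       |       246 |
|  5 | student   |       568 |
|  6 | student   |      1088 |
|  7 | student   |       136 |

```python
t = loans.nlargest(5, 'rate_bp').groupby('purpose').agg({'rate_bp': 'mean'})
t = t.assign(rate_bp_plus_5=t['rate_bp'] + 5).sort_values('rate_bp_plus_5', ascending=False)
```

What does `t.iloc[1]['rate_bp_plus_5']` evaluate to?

634.5

take 5 rows with largest rate_bp:
   purpose  rate_bp
6  student     1088
1     home      644
5  student      568
3  student      519
2  student      343
group by purpose, mean of rate_bp:
         rate_bp
purpose         
home       644.0
student    629.5
add column rate_bp_plus_5 = t['rate_bp'] + 5:
         rate_bp  rate_bp_plus_5
purpose                         
home       644.0           649.0
student    629.5           634.5
sort by rate_bp_plus_5 descending:
         rate_bp  rate_bp_plus_5
purpose                         
home       644.0           649.0
student    629.5           634.5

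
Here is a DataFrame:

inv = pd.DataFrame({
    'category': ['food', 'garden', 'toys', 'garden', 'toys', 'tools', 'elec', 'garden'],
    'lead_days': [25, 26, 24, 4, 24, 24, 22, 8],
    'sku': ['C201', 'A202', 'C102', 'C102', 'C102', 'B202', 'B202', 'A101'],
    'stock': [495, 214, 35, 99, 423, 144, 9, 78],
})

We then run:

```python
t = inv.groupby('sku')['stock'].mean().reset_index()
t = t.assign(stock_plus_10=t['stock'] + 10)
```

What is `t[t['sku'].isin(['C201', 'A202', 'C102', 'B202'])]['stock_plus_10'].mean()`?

252.791666667

group by sku, mean of stock:
sku
A101     78.000000
A202    214.000000
B202     76.500000
C102    185.666667
C201    495.000000
Name: stock, dtype: float64
reset_index():
    sku       stock
0  A101   78.000000
1  A202  214.000000
2  B202   76.500000
3  C102  185.666667
4  C201  495.000000
add column stock_plus_10 = t['stock'] + 10:
    sku       stock  stock_plus_10
0  A101   78.000000      88.000000
1  A202  214.000000     224.000000
2  B202   76.500000      86.500000
3  C102  185.666667     195.666667
4  C201  495.000000     505.000000
filter rows where sku in ['C201', 'A202', 'C102', 'B202']:
    sku       stock  stock_plus_10
1  A202  214.000000     224.000000
2  B202   76.500000      86.500000
3  C102  185.666667     195.666667
4  C201  495.000000     505.000000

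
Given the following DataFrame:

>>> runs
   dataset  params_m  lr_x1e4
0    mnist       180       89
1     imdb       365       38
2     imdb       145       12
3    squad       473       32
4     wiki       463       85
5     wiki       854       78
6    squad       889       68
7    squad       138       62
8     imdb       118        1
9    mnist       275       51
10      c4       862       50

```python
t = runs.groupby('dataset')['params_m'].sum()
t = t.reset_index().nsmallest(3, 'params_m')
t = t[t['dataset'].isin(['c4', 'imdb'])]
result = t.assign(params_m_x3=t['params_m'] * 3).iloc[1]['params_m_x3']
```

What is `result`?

2586

group by dataset, sum of params_m:
dataset
c4        862
imdb      628
mnist     455
squad    1500
wiki     1317
Name: params_m, dtype: int64
reset_index():
  dataset  params_m
0      c4       862
1    imdb       628
2   mnist       455
3   squad      1500
4    wiki      1317
take 3 rows with smallest params_m:
  dataset  params_m
2   mnist       455
1    imdb       628
0      c4       862
filter rows where dataset in ['c4', 'imdb']:
  dataset  params_m
1    imdb       628
0      c4       862
add column params_m_x3 = t['params_m'] * 3:
  dataset  params_m  params_m_x3
1    imdb       628         1884
0      c4       862         2586
Hence 2586.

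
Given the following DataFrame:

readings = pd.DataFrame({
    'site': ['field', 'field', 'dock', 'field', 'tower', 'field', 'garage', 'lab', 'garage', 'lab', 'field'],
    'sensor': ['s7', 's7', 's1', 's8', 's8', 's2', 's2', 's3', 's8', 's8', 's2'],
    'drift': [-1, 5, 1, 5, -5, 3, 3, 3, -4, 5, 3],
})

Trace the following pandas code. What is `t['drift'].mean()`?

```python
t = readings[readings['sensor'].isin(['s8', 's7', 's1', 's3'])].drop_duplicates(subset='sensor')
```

2.0

filter rows where sensor in ['s8', 's7', 's1', 's3']:
     site sensor  drift
0   field     s7     -1
1   field     s7      5
2    dock     s1      1
3   field     s8      5
4   tower     s8     -5
7     lab     s3      3
8  garage     s8     -4
9     lab     s8      5
drop duplicate sensor (keep=first):
    site sensor  drift
0  field     s7     -1
2   dock     s1      1
3  field     s8      5
7    lab     s3      3
The mean of column 'drift' is 2.0.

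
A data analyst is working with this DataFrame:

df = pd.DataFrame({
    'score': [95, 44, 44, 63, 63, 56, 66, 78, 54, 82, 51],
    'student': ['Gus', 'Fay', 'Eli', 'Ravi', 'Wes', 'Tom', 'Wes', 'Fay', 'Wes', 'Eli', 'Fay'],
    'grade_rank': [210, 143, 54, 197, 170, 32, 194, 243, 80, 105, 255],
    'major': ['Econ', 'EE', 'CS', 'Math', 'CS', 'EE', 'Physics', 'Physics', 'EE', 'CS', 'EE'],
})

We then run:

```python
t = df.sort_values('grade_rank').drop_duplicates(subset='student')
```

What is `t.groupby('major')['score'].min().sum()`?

sort by grade_rank:
    score student  grade_rank    major
5      56     Tom          32       EE
2      44     Eli          54       CS
8      54     Wes          80       EE
9      82     Eli         105       CS
1      44     Fay         143       EE
4      63     Wes         170       CS
6      66     Wes         194  Physics
3      63    Ravi         197     Math
0      95     Gus         210     Econ
7      78     Fay         243  Physics
10     51     Fay         255       EE
drop duplicate student (keep=first):
   score student  grade_rank major
5     56     Tom          32    EE
2     44     Eli          54    CS
8     54     Wes          80    EE
1     44     Fay         143    EE
3     63    Ravi         197  Math
0     95     Gus         210  Econ
group by major, min of score:
major
CS      44
EE      44
Econ    95
Math    63
Name: score, dtype: int64
sum of the resulting series → 246

246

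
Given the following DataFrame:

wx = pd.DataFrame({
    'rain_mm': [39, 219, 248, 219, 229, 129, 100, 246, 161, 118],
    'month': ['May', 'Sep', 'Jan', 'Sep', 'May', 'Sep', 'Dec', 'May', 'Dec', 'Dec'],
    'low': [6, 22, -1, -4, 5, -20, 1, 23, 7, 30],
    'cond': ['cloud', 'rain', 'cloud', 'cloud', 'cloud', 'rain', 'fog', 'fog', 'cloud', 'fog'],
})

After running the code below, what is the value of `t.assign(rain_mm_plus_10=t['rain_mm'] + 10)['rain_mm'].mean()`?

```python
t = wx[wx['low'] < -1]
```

filter rows where low < -1:
   rain_mm month  low   cond
3      219   Sep   -4  cloud
5      129   Sep  -20   rain
add column rain_mm_plus_10 = t['rain_mm'] + 10:
   rain_mm month  low   cond  rain_mm_plus_10
3      219   Sep   -4  cloud              229
5      129   Sep  -20   rain              139
So mean() = 174.0.

174.0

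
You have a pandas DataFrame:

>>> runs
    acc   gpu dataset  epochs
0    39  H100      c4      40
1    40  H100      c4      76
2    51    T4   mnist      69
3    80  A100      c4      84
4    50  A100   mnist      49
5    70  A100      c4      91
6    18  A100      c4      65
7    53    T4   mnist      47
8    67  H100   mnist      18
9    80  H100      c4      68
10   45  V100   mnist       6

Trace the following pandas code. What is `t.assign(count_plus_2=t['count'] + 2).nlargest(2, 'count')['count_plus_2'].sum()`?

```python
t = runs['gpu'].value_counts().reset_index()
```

12

value_counts of gpu:
gpu
H100    4
A100    4
T4      2
V100    1
Name: count, dtype: int64
reset_index():
    gpu  count
0  H100      4
1  A100      4
2    T4      2
3  V100      1
add column count_plus_2 = t['count'] + 2:
    gpu  count  count_plus_2
0  H100      4             6
1  A100      4             6
2    T4      2             4
3  V100      1             3
take 2 rows with largest count:
    gpu  count  count_plus_2
0  H100      4             6
1  A100      4             6
Reading off the sum of column 'count_plus_2', we get 12.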